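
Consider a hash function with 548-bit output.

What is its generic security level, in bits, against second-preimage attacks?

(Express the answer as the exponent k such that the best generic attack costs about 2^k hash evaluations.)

Step 1: The hash has a 548-bit output.
Step 2: Second-preimage resistance means: given a specific input x, it should be infeasible to find a different y with h(y) = h(x).
With a 548-bit output, a generic search for a second preimage costs about 2^548 evaluations (each trial matches the fixed target with probability 2^-548).
Step 3: Security level = 548 bits.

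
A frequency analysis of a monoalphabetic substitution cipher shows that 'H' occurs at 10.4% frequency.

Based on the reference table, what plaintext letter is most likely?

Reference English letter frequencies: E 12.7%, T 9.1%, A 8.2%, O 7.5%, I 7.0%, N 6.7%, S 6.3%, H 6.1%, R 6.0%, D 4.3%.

Step 1: The observed frequency is 10.4%.
Step 2: Compare with English frequencies:
  E: 12.7% (difference: 2.3%)
  T: 9.1% (difference: 1.3%) <-- closest
  A: 8.2% (difference: 2.2%)
  O: 7.5% (difference: 2.9%)
  I: 7.0% (difference: 3.4%)
  N: 6.7% (difference: 3.7%)
  S: 6.3% (difference: 4.1%)
  H: 6.1% (difference: 4.3%)
  R: 6.0% (difference: 4.4%)
  D: 4.3% (difference: 6.1%)
Step 3: 'H' most likely represents 'T' (frequency 9.1%).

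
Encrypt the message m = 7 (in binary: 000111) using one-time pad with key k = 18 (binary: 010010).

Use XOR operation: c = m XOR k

Step 1: Write out the XOR operation bit by bit:
  Message: 000111
  Key:     010010
  XOR:     010101
Step 2: Convert to decimal: 010101 = 21.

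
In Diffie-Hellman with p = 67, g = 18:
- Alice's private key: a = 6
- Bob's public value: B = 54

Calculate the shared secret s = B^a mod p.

Step 1: s = B^a mod p = 54^6 mod 67.
  54^1 mod 67 = 54
  54^2 mod 67 = (54 * 54) mod 67 = 35
  54^3 mod 67 = (35 * 54) mod 67 = 14
  54^4 mod 67 = (14 * 54) mod 67 = 19
  54^5 mod 67 = (19 * 54) mod 67 = 21
  54^6 mod 67 = (21 * 54) mod 67 = 62
Result: shared secret = 62.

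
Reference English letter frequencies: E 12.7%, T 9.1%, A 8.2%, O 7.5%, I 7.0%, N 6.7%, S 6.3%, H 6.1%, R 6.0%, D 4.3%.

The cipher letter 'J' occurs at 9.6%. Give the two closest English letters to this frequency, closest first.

Step 1: Observed frequency of 'J' is 9.6%.
Step 2: Compute distances to each reference frequency and sort:
  T (9.1%): difference = 0.5% <-- BEST
  A (8.2%): difference = 1.4% <-- RUNNER-UP
  O (7.5%): difference = 2.1%
  I (7.0%): difference = 2.6%
  N (6.7%): difference = 2.9%
Step 3: Most likely is 'T' (9.1%, diff 0.5%); second most likely is 'A' (8.2%, diff 1.4%).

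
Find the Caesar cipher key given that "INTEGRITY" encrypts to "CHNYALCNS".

Step 1: Compare first letters: I (position 8) -> C (position 2).
Step 2: Shift = (2 - 8) mod 26 = 20.
The shift value is 20.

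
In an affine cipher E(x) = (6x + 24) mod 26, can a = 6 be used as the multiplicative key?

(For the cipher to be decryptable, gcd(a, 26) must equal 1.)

Step 1: Compute gcd(6, 26).
Step 2: gcd(6, 26) = 2.
Since gcd = 2 != 1, 6 shares a common factor with 26, so it cannot be used.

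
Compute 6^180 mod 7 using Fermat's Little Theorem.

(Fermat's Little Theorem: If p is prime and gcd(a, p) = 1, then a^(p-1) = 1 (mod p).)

Step 1: Since 7 is prime, by Fermat's Little Theorem: 6^6 = 1 (mod 7).
Step 2: Reduce exponent: 180 mod 6 = 0.
Step 3: So 6^180 = 6^0 (mod 7).
Step 4: 6^0 mod 7 = 1.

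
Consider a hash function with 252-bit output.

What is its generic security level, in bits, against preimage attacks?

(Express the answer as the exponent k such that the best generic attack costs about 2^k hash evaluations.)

Step 1: The hash has a 252-bit output.
Step 2: Preimage resistance means: given a digest h(x), it should be infeasible to find any input that hashes to it.
With a 252-bit output there are 2^252 possible digests, so a generic brute-force preimage search costs about 2^252 evaluations.
Step 3: Security level = 252 bits.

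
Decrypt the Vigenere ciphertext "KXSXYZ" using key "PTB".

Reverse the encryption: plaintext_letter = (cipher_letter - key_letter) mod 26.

Step 1: Extend key: PTBPTB
Step 2: Decrypt each letter (c - k) mod 26:
  K(10) - P(15) = (10-15) mod 26 = 21 = V
  X(23) - T(19) = (23-19) mod 26 = 4 = E
  S(18) - B(1) = (18-1) mod 26 = 17 = R
  X(23) - P(15) = (23-15) mod 26 = 8 = I
  Y(24) - T(19) = (24-19) mod 26 = 5 = F
  Z(25) - B(1) = (25-1) mod 26 = 24 = Y
Plaintext: VERIFY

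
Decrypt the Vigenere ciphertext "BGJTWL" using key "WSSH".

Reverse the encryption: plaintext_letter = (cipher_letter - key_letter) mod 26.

Step 1: Extend key: WSSHWS
Step 2: Decrypt each letter (c - k) mod 26:
  B(1) - W(22) = (1-22) mod 26 = 5 = F
  G(6) - S(18) = (6-18) mod 26 = 14 = O
  J(9) - S(18) = (9-18) mod 26 = 17 = R
  T(19) - H(7) = (19-7) mod 26 = 12 = M
  W(22) - W(22) = (22-22) mod 26 = 0 = A
  L(11) - S(18) = (11-18) mod 26 = 19 = T
Plaintext: FORMAT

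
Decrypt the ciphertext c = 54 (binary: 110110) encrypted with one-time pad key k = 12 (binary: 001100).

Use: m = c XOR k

Step 1: XOR ciphertext with key:
  Ciphertext: 110110
  Key:        001100
  XOR:        111010
Step 2: Plaintext = 111010 = 58 in decimal.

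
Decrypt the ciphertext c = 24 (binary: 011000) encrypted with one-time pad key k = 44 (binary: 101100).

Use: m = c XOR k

Step 1: XOR ciphertext with key:
  Ciphertext: 011000
  Key:        101100
  XOR:        110100
Step 2: Plaintext = 110100 = 52 in decimal.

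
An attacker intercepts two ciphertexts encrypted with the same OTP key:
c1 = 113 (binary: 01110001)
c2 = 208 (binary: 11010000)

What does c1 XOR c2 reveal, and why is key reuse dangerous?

Step 1: c1 XOR c2 = (m1 XOR k) XOR (m2 XOR k).
Step 2: By XOR associativity/commutativity: = m1 XOR m2 XOR k XOR k = m1 XOR m2.
Step 3: 01110001 XOR 11010000 = 10100001 = 161.
Step 4: The key cancels out! An attacker learns m1 XOR m2 = 161, revealing the relationship between plaintexts.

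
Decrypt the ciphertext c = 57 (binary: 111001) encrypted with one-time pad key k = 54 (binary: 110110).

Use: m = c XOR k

Step 1: XOR ciphertext with key:
  Ciphertext: 111001
  Key:        110110
  XOR:        001111
Step 2: Plaintext = 001111 = 15 in decimal.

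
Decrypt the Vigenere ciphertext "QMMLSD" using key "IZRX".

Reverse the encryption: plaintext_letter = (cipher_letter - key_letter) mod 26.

Step 1: Extend key: IZRXIZ
Step 2: Decrypt each letter (c - k) mod 26:
  Q(16) - I(8) = (16-8) mod 26 = 8 = I
  M(12) - Z(25) = (12-25) mod 26 = 13 = N
  M(12) - R(17) = (12-17) mod 26 = 21 = V
  L(11) - X(23) = (11-23) mod 26 = 14 = O
  S(18) - I(8) = (18-8) mod 26 = 10 = K
  D(3) - Z(25) = (3-25) mod 26 = 4 = E
Plaintext: INVOKE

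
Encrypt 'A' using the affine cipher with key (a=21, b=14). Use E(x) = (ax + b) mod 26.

Step 1: Convert 'A' to number: x = 0.
Step 2: E(0) = (21 * 0 + 14) mod 26 = 14 mod 26 = 14.
Step 3: Convert 14 back to letter: O.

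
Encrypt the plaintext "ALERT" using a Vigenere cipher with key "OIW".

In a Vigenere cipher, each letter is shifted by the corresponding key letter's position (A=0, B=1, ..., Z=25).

Step 1: Repeat key to match plaintext length:
  Plaintext: ALERT
  Key:       OIWOI
Step 2: Encrypt each letter:
  A(0) + O(14) = (0+14) mod 26 = 14 = O
  L(11) + I(8) = (11+8) mod 26 = 19 = T
  E(4) + W(22) = (4+22) mod 26 = 0 = A
  R(17) + O(14) = (17+14) mod 26 = 5 = F
  T(19) + I(8) = (19+8) mod 26 = 1 = B
Ciphertext: OTAFB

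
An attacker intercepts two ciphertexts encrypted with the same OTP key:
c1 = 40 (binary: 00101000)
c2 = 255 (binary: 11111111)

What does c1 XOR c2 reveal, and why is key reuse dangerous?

Step 1: c1 XOR c2 = (m1 XOR k) XOR (m2 XOR k).
Step 2: By XOR associativity/commutativity: = m1 XOR m2 XOR k XOR k = m1 XOR m2.
Step 3: 00101000 XOR 11111111 = 11010111 = 215.
Step 4: The key cancels out! An attacker learns m1 XOR m2 = 215, revealing the relationship between plaintexts.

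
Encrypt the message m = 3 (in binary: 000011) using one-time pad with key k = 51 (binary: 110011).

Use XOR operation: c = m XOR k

Step 1: Write out the XOR operation bit by bit:
  Message: 000011
  Key:     110011
  XOR:     110000
Step 2: Convert to decimal: 110000 = 48.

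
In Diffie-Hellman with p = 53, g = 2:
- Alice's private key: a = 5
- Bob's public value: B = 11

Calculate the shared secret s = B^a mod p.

Step 1: s = B^a mod p = 11^5 mod 53.
  11^1 mod 53 = 11
  11^2 mod 53 = (11 * 11) mod 53 = 15
  11^3 mod 53 = (15 * 11) mod 53 = 6
  11^4 mod 53 = (6 * 11) mod 53 = 13
  11^5 mod 53 = (13 * 11) mod 53 = 37
Result: shared secret = 37.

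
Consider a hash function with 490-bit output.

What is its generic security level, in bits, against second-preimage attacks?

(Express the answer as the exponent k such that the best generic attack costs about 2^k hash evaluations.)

Step 1: The hash has a 490-bit output.
Step 2: Second-preimage resistance means: given a specific input x, it should be infeasible to find a different y with h(y) = h(x).
With a 490-bit output, a generic search for a second preimage costs about 2^490 evaluations (each trial matches the fixed target with probability 2^-490).
Step 3: Security level = 490 bits.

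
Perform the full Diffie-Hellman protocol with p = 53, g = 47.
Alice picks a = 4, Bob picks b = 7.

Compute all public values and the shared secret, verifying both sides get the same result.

Step 1: A = g^a mod p = 47^4 mod 53 = 24.
Step 2: B = g^b mod p = 47^7 mod 53 = 10.
Step 3: Alice computes s = B^a mod p = 10^4 mod 53 = 36.
Step 4: Bob computes s = A^b mod p = 24^7 mod 53 = 36.
Both sides agree: shared secret = 36.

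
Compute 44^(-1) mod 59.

Step 1: We need x such that 44 * x = 1 (mod 59).
Step 2: Using the extended Euclidean algorithm or trial:
  44 * 55 = 2420 = 41 * 59 + 1.
Step 3: Since 2420 mod 59 = 1, the inverse is x = 55.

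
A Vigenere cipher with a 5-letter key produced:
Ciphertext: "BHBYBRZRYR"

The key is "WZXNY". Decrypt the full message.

Step 1: Key 'WZXNY' has length 5. Extended key: WZXNYWZXNY
Step 2: Decrypt each position:
  B(1) - W(22) = 5 = F
  H(7) - Z(25) = 8 = I
  B(1) - X(23) = 4 = E
  Y(24) - N(13) = 11 = L
  B(1) - Y(24) = 3 = D
  R(17) - W(22) = 21 = V
  Z(25) - Z(25) = 0 = A
  R(17) - X(23) = 20 = U
  Y(24) - N(13) = 11 = L
  R(17) - Y(24) = 19 = T
Plaintext: FIELDVAULT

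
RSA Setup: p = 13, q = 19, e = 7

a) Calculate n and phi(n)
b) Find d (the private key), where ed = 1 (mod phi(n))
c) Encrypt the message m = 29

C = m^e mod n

Step 1: n = 13 * 19 = 247.
Step 2: phi(n) = (13-1)(19-1) = 12 * 18 = 216.
Step 3: Find d = 7^(-1) mod 216 = 31.
  Verify: 7 * 31 = 217 = 1 (mod 216).
Step 4: C = 29^7 mod 247 = 224.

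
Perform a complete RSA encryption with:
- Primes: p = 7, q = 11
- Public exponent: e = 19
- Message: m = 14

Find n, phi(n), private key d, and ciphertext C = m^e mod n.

Step 1: n = 7 * 11 = 77.
Step 2: phi(n) = (7-1)(11-1) = 6 * 10 = 60.
Step 3: Find d = 19^(-1) mod 60 = 19.
  Verify: 19 * 19 = 361 = 1 (mod 60).
Step 4: C = 14^19 mod 77 = 70.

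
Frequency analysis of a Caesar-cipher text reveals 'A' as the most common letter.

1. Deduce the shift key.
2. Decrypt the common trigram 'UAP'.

Step 1: In English, 'E' is the most frequent letter (12.7%).
Step 2: The most frequent ciphertext letter is 'A' (position 0).
Step 3: Shift = (0 - 4) mod 26 = 22.
Step 4: Decrypt 'UAP' by shifting back 22:
  U -> Y
  A -> E
  P -> T
Step 5: 'UAP' decrypts to 'YET'.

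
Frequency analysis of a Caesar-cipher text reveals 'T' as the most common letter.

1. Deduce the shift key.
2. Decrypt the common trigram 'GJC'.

Step 1: In English, 'E' is the most frequent letter (12.7%).
Step 2: The most frequent ciphertext letter is 'T' (position 19).
Step 3: Shift = (19 - 4) mod 26 = 15.
Step 4: Decrypt 'GJC' by shifting back 15:
  G -> R
  J -> U
  C -> N
Step 5: 'GJC' decrypts to 'RUN'.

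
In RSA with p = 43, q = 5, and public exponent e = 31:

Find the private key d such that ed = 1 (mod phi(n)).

Step 1: n = 43 * 5 = 215.
Step 2: phi(n) = 42 * 4 = 168.
Step 3: Find d such that 31 * d = 1 (mod 168).
Step 4: d = 31^(-1) mod 168 = 103.
Verification: 31 * 103 = 3193 = 19 * 168 + 1.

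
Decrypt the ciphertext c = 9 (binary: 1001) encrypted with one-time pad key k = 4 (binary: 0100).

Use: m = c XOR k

Step 1: XOR ciphertext with key:
  Ciphertext: 1001
  Key:        0100
  XOR:        1101
Step 2: Plaintext = 1101 = 13 in decimal.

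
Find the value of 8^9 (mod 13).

Step 1: Compute 8^9 mod 13 step by step, reducing modulo 13 at each step.
  8^1 mod 13 = 8
  8^2 mod 13 = (8 * 8) mod 13 = 12
  8^3 mod 13 = (12 * 8) mod 13 = 5
  8^4 mod 13 = (5 * 8) mod 13 = 1
  8^5 mod 13 = (1 * 8) mod 13 = 8
  8^6 mod 13 = (8 * 8) mod 13 = 12
  8^7 mod 13 = (12 * 8) mod 13 = 5
  8^8 mod 13 = (5 * 8) mod 13 = 1
  8^9 mod 13 = (1 * 8) mod 13 = 8
Step 2: Result = 8.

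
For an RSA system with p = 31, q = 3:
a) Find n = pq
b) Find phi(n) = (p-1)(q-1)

Step 1: n = p * q = 31 * 3 = 93.
Step 2: phi(n) = (p-1)(q-1) = 30 * 2 = 60.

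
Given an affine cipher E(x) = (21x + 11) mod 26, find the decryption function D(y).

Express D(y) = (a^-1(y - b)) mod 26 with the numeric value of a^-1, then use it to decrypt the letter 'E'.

Step 1: Find a^-1, the modular inverse of 21 mod 26.
Step 2: We need 21 * a^-1 = 1 (mod 26).
Step 3: 21 * 5 = 105 = 4 * 26 + 1, so a^-1 = 5.
Step 4: D(y) = 5(y - 11) mod 26.
Step 5: Apply to 'E' (y = 4): D(4) = 5 * (4 - 11) mod 26 = 5 * -7 mod 26 = 17 -> 'R'.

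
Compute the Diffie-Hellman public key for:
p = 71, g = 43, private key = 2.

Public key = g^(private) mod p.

Step 1: A = g^a mod p = 43^2 mod 71.
  43^1 mod 71 = 43
  43^2 mod 71 = (43 * 43) mod 71 = 3
Result: A = 3.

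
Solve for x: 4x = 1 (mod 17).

Step 1: We need x such that 4 * x = 1 (mod 17).
Step 2: Using the extended Euclidean algorithm or trial:
  4 * 13 = 52 = 3 * 17 + 1.
Step 3: Since 52 mod 17 = 1, the inverse is x = 13.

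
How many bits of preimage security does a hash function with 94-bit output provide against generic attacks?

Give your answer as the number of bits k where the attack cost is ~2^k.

Step 1: The hash has a 94-bit output.
Step 2: Preimage resistance means: given a digest h(x), it should be infeasible to find any input that hashes to it.
With a 94-bit output there are 2^94 possible digests, so a generic brute-force preimage search costs about 2^94 evaluations.
Step 3: Security level = 94 bits.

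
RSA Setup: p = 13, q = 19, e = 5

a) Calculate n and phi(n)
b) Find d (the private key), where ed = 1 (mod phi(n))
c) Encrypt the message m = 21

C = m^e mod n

Step 1: n = 13 * 19 = 247.
Step 2: phi(n) = (13-1)(19-1) = 12 * 18 = 216.
Step 3: Find d = 5^(-1) mod 216 = 173.
  Verify: 5 * 173 = 865 = 1 (mod 216).
Step 4: C = 21^5 mod 247 = 203.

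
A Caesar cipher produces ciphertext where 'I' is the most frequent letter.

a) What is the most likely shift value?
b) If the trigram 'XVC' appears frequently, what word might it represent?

Step 1: In English, 'E' is the most frequent letter (12.7%).
Step 2: The most frequent ciphertext letter is 'I' (position 8).
Step 3: Shift = (8 - 4) mod 26 = 4.
Step 4: Decrypt 'XVC' by shifting back 4:
  X -> T
  V -> R
  C -> Y
Step 5: 'XVC' decrypts to 'TRY'.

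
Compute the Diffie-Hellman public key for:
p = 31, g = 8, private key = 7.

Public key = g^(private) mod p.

Step 1: A = g^a mod p = 8^7 mod 31.
  8^1 mod 31 = 8
  8^2 mod 31 = (8 * 8) mod 31 = 2
  8^3 mod 31 = (2 * 8) mod 31 = 16
  8^4 mod 31 = (16 * 8) mod 31 = 4
  8^5 mod 31 = (4 * 8) mod 31 = 1
  8^6 mod 31 = (1 * 8) mod 31 = 8
  8^7 mod 31 = (8 * 8) mod 31 = 2
Result: A = 2.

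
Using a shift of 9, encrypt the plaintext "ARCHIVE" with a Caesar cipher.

Step 1: For each letter, shift forward by 9 positions (mod 26).
  A (position 0) -> position (0+9) mod 26 = 9 -> J
  R (position 17) -> position (17+9) mod 26 = 0 -> A
  C (position 2) -> position (2+9) mod 26 = 11 -> L
  H (position 7) -> position (7+9) mod 26 = 16 -> Q
  I (position 8) -> position (8+9) mod 26 = 17 -> R
  V (position 21) -> position (21+9) mod 26 = 4 -> E
  E (position 4) -> position (4+9) mod 26 = 13 -> N
Result: JALQREN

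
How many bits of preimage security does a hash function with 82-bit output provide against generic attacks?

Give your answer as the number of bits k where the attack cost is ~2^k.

Step 1: The hash has a 82-bit output.
Step 2: Preimage resistance means: given a digest h(x), it should be infeasible to find any input that hashes to it.
With a 82-bit output there are 2^82 possible digests, so a generic brute-force preimage search costs about 2^82 evaluations.
Step 3: Security level = 82 bits.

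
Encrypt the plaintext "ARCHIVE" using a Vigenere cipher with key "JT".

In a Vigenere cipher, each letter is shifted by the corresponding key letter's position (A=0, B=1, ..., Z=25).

Step 1: Repeat key to match plaintext length:
  Plaintext: ARCHIVE
  Key:       JTJTJTJ
Step 2: Encrypt each letter:
  A(0) + J(9) = (0+9) mod 26 = 9 = J
  R(17) + T(19) = (17+19) mod 26 = 10 = K
  C(2) + J(9) = (2+9) mod 26 = 11 = L
  H(7) + T(19) = (7+19) mod 26 = 0 = A
  I(8) + J(9) = (8+9) mod 26 = 17 = R
  V(21) + T(19) = (21+19) mod 26 = 14 = O
  E(4) + J(9) = (4+9) mod 26 = 13 = N
Ciphertext: JKLARON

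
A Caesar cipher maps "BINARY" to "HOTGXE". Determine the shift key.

Step 1: Compare first letters: B (position 1) -> H (position 7).
Step 2: Shift = (7 - 1) mod 26 = 6.
The shift value is 6.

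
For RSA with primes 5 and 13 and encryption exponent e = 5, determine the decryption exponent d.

Step 1: n = 5 * 13 = 65.
Step 2: phi(n) = 4 * 12 = 48.
Step 3: Find d such that 5 * d = 1 (mod 48).
Step 4: d = 5^(-1) mod 48 = 29.
Verification: 5 * 29 = 145 = 3 * 48 + 1.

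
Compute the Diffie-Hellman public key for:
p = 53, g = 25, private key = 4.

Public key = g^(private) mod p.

Step 1: A = g^a mod p = 25^4 mod 53.
  25^1 mod 53 = 25
  25^2 mod 53 = (25 * 25) mod 53 = 42
  25^3 mod 53 = (42 * 25) mod 53 = 43
  25^4 mod 53 = (43 * 25) mod 53 = 15
Result: A = 15.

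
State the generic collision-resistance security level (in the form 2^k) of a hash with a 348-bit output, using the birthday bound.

Step 1: The birthday paradox gives collision probability ~50% after sqrt(2^n) = 2^(n/2) hashes.
Step 2: For 348-bit output: 2^(348/2) = 2^174.
Step 3: Approximately 2^174 hash computations needed.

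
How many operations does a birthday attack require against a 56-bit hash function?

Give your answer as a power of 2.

Step 1: The birthday paradox gives collision probability ~50% after sqrt(2^n) = 2^(n/2) hashes.
Step 2: For 56-bit output: 2^(56/2) = 2^28.
Step 3: Approximately 2^28 hash computations needed.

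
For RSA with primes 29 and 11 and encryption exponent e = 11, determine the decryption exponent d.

Step 1: n = 29 * 11 = 319.
Step 2: phi(n) = 28 * 10 = 280.
Step 3: Find d such that 11 * d = 1 (mod 280).
Step 4: d = 11^(-1) mod 280 = 51.
Verification: 11 * 51 = 561 = 2 * 280 + 1.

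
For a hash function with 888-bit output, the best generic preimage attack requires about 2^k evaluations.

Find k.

Step 1: The hash has a 888-bit output.
Step 2: Preimage resistance means: given a digest h(x), it should be infeasible to find any input that hashes to it.
With a 888-bit output there are 2^888 possible digests, so a generic brute-force preimage search costs about 2^888 evaluations.
Step 3: Security level = 888 bits.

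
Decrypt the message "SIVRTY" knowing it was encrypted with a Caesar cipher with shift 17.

Step 1: Reverse the shift by subtracting 17 from each letter position.
  S (position 18) -> position (18-17) mod 26 = 1 -> B
  I (position 8) -> position (8-17) mod 26 = 17 -> R
  V (position 21) -> position (21-17) mod 26 = 4 -> E
  R (position 17) -> position (17-17) mod 26 = 0 -> A
  T (position 19) -> position (19-17) mod 26 = 2 -> C
  Y (position 24) -> position (24-17) mod 26 = 7 -> H
Decrypted message: BREACH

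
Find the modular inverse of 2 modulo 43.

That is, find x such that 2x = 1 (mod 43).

Step 1: We need x such that 2 * x = 1 (mod 43).
Step 2: Using the extended Euclidean algorithm or trial:
  2 * 22 = 44 = 1 * 43 + 1.
Step 3: Since 44 mod 43 = 1, the inverse is x = 22.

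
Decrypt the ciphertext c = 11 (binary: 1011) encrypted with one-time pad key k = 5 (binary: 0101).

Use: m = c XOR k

Step 1: XOR ciphertext with key:
  Ciphertext: 1011
  Key:        0101
  XOR:        1110
Step 2: Plaintext = 1110 = 14 in decimal.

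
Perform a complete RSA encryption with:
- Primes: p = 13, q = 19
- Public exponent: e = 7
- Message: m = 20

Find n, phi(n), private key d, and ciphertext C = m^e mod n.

Step 1: n = 13 * 19 = 247.
Step 2: phi(n) = (13-1)(19-1) = 12 * 18 = 216.
Step 3: Find d = 7^(-1) mod 216 = 31.
  Verify: 7 * 31 = 217 = 1 (mod 216).
Step 4: C = 20^7 mod 247 = 58.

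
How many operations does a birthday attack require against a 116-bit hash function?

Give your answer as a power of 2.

Step 1: The birthday paradox gives collision probability ~50% after sqrt(2^n) = 2^(n/2) hashes.
Step 2: For 116-bit output: 2^(116/2) = 2^58.
Step 3: Approximately 2^58 hash computations needed.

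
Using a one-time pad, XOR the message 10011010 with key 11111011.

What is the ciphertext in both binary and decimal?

Step 1: Write out the XOR operation bit by bit:
  Message: 10011010
  Key:     11111011
  XOR:     01100001
Step 2: Convert to decimal: 01100001 = 97.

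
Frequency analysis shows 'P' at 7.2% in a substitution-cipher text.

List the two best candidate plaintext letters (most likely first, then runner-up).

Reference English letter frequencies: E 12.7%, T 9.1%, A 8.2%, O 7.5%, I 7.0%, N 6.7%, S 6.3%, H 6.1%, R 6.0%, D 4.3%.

Step 1: Observed frequency of 'P' is 7.2%.
Step 2: Compute distances to each reference frequency and sort:
  I (7.0%): difference = 0.2% <-- BEST
  O (7.5%): difference = 0.3% <-- RUNNER-UP
  N (6.7%): difference = 0.5%
  S (6.3%): difference = 0.9%
  A (8.2%): difference = 1.0%
Step 3: Most likely is 'I' (7.0%, diff 0.2%); second most likely is 'O' (7.5%, diff 0.3%).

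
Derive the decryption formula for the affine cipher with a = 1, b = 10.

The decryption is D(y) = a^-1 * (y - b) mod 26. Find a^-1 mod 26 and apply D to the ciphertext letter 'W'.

Step 1: Find a^-1, the modular inverse of 1 mod 26.
Step 2: We need 1 * a^-1 = 1 (mod 26).
Step 3: 1 * 1 = 1 = 0 * 26 + 1, so a^-1 = 1.
Step 4: D(y) = 1(y - 10) mod 26.
Step 5: Apply to 'W' (y = 22): D(22) = 1 * (22 - 10) mod 26 = 1 * 12 mod 26 = 12 -> 'M'.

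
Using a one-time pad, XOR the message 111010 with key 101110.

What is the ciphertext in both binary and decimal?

Step 1: Write out the XOR operation bit by bit:
  Message: 111010
  Key:     101110
  XOR:     010100
Step 2: Convert to decimal: 010100 = 20.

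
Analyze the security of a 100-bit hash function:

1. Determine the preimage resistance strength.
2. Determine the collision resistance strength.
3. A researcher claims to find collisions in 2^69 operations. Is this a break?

Step 1: Preimage resistance requires brute-force of 2^100 operations.
Step 2: Collision resistance (birthday bound) = 2^(100/2) = 2^50.
Step 3: The claimed attack costs 2^69 operations.
Step 4: Since 2^69 >= 2^50, the claimed attack is no faster than the generic birthday attack, so this does not break collision resistance.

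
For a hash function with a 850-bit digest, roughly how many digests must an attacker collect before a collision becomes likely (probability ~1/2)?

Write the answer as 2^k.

Step 1: The birthday paradox gives collision probability ~50% after sqrt(2^n) = 2^(n/2) hashes.
Step 2: For 850-bit output: 2^(850/2) = 2^425.
Step 3: Approximately 2^425 hash computations needed.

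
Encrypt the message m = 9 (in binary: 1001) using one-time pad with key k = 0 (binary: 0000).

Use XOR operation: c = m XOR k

Step 1: Write out the XOR operation bit by bit:
  Message: 1001
  Key:     0000
  XOR:     1001
Step 2: Convert to decimal: 1001 = 9.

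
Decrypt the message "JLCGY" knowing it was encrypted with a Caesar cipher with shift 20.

Step 1: Reverse the shift by subtracting 20 from each letter position.
  J (position 9) -> position (9-20) mod 26 = 15 -> P
  L (position 11) -> position (11-20) mod 26 = 17 -> R
  C (position 2) -> position (2-20) mod 26 = 8 -> I
  G (position 6) -> position (6-20) mod 26 = 12 -> M
  Y (position 24) -> position (24-20) mod 26 = 4 -> E
Decrypted message: PRIME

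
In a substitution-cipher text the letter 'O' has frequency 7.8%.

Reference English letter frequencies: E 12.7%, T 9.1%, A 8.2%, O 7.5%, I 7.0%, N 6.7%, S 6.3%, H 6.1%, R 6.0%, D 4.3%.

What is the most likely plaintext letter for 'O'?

Step 1: The observed frequency is 7.8%.
Step 2: Compare with English frequencies:
  E: 12.7% (difference: 4.9%)
  T: 9.1% (difference: 1.3%)
  A: 8.2% (difference: 0.4%)
  O: 7.5% (difference: 0.3%) <-- closest
  I: 7.0% (difference: 0.8%)
  N: 6.7% (difference: 1.1%)
  S: 6.3% (difference: 1.5%)
  H: 6.1% (difference: 1.7%)
  R: 6.0% (difference: 1.8%)
  D: 4.3% (difference: 3.5%)
Step 3: 'O' most likely represents 'O' (frequency 7.5%).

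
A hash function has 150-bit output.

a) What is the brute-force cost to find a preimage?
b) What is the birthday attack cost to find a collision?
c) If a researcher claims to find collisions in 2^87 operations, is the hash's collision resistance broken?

Step 1: Preimage resistance requires brute-force of 2^150 operations.
Step 2: Collision resistance (birthday bound) = 2^(150/2) = 2^75.
Step 3: The claimed attack costs 2^87 operations.
Step 4: Since 2^87 >= 2^75, the claimed attack is no faster than the generic birthday attack, so this does not break collision resistance.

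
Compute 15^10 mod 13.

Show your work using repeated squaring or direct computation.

Step 1: Compute 15^10 mod 13 step by step, reducing modulo 13 at each step.
  15^1 mod 13 = 2
  15^2 mod 13 = (2 * 15) mod 13 = 4
  15^3 mod 13 = (4 * 15) mod 13 = 8
  15^4 mod 13 = (8 * 15) mod 13 = 3
  15^5 mod 13 = (3 * 15) mod 13 = 6
  15^6 mod 13 = (6 * 15) mod 13 = 12
  15^7 mod 13 = (12 * 15) mod 13 = 11
  15^8 mod 13 = (11 * 15) mod 13 = 9
  15^9 mod 13 = (9 * 15) mod 13 = 5
  15^10 mod 13 = (5 * 15) mod 13 = 10
Step 2: Result = 10.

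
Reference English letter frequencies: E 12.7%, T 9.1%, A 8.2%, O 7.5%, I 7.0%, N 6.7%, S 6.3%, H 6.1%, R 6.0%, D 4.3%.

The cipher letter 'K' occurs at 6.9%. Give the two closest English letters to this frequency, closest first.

Step 1: Observed frequency of 'K' is 6.9%.
Step 2: Compute distances to each reference frequency and sort:
  I (7.0%): difference = 0.1% <-- BEST
  N (6.7%): difference = 0.2% <-- RUNNER-UP
  O (7.5%): difference = 0.6%
  S (6.3%): difference = 0.6%
  H (6.1%): difference = 0.8%
Step 3: Most likely is 'I' (7.0%, diff 0.1%); second most likely is 'N' (6.7%, diff 0.2%).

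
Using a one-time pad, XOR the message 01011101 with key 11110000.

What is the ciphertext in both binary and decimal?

Step 1: Write out the XOR operation bit by bit:
  Message: 01011101
  Key:     11110000
  XOR:     10101101
Step 2: Convert to decimal: 10101101 = 173.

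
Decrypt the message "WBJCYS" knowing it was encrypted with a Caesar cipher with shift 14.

Step 1: Reverse the shift by subtracting 14 from each letter position.
  W (position 22) -> position (22-14) mod 26 = 8 -> I
  B (position 1) -> position (1-14) mod 26 = 13 -> N
  J (position 9) -> position (9-14) mod 26 = 21 -> V
  C (position 2) -> position (2-14) mod 26 = 14 -> O
  Y (position 24) -> position (24-14) mod 26 = 10 -> K
  S (position 18) -> position (18-14) mod 26 = 4 -> E
Decrypted message: INVOKE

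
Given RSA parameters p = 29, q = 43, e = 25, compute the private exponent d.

Step 1: n = 29 * 43 = 1247.
Step 2: phi(n) = 28 * 42 = 1176.
Step 3: Find d such that 25 * d = 1 (mod 1176).
Step 4: d = 25^(-1) mod 1176 = 1129.
Verification: 25 * 1129 = 28225 = 24 * 1176 + 1.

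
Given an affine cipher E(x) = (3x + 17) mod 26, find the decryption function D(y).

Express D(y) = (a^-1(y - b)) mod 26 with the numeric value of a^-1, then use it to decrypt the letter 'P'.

Step 1: Find a^-1, the modular inverse of 3 mod 26.
Step 2: We need 3 * a^-1 = 1 (mod 26).
Step 3: 3 * 9 = 27 = 1 * 26 + 1, so a^-1 = 9.
Step 4: D(y) = 9(y - 17) mod 26.
Step 5: Apply to 'P' (y = 15): D(15) = 9 * (15 - 17) mod 26 = 9 * -2 mod 26 = 8 -> 'I'.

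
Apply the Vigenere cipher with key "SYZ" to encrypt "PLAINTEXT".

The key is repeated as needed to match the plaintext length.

Step 1: Repeat key to match plaintext length:
  Plaintext: PLAINTEXT
  Key:       SYZSYZSYZ
Step 2: Encrypt each letter:
  P(15) + S(18) = (15+18) mod 26 = 7 = H
  L(11) + Y(24) = (11+24) mod 26 = 9 = J
  A(0) + Z(25) = (0+25) mod 26 = 25 = Z
  I(8) + S(18) = (8+18) mod 26 = 0 = A
  N(13) + Y(24) = (13+24) mod 26 = 11 = L
  T(19) + Z(25) = (19+25) mod 26 = 18 = S
  E(4) + S(18) = (4+18) mod 26 = 22 = W
  X(23) + Y(24) = (23+24) mod 26 = 21 = V
  T(19) + Z(25) = (19+25) mod 26 = 18 = S
Ciphertext: HJZALSWVS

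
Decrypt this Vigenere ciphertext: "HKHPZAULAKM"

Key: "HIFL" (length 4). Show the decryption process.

Step 1: Key 'HIFL' has length 4. Extended key: HIFLHIFLHIF
Step 2: Decrypt each position:
  H(7) - H(7) = 0 = A
  K(10) - I(8) = 2 = C
  H(7) - F(5) = 2 = C
  P(15) - L(11) = 4 = E
  Z(25) - H(7) = 18 = S
  A(0) - I(8) = 18 = S
  U(20) - F(5) = 15 = P
  L(11) - L(11) = 0 = A
  A(0) - H(7) = 19 = T
  K(10) - I(8) = 2 = C
  M(12) - F(5) = 7 = H
Plaintext: ACCESSPATCH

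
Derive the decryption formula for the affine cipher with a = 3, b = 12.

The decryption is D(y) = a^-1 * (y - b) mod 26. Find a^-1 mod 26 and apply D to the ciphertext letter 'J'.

Step 1: Find a^-1, the modular inverse of 3 mod 26.
Step 2: We need 3 * a^-1 = 1 (mod 26).
Step 3: 3 * 9 = 27 = 1 * 26 + 1, so a^-1 = 9.
Step 4: D(y) = 9(y - 12) mod 26.
Step 5: Apply to 'J' (y = 9): D(9) = 9 * (9 - 12) mod 26 = 9 * -3 mod 26 = 25 -> 'Z'.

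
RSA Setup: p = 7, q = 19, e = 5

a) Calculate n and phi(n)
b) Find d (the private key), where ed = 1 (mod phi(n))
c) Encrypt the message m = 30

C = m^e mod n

Step 1: n = 7 * 19 = 133.
Step 2: phi(n) = (7-1)(19-1) = 6 * 18 = 108.
Step 3: Find d = 5^(-1) mod 108 = 65.
  Verify: 5 * 65 = 325 = 1 (mod 108).
Step 4: C = 30^5 mod 133 = 102.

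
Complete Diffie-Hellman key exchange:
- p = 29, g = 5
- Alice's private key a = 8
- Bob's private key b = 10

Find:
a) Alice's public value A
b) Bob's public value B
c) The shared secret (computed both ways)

Step 1: A = g^a mod p = 5^8 mod 29 = 24.
Step 2: B = g^b mod p = 5^10 mod 29 = 20.
Step 3: Alice computes s = B^a mod p = 20^8 mod 29 = 20.
Step 4: Bob computes s = A^b mod p = 24^10 mod 29 = 20.
Both sides agree: shared secret = 20.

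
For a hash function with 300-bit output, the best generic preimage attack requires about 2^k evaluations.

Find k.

Step 1: The hash has a 300-bit output.
Step 2: Preimage resistance means: given a digest h(x), it should be infeasible to find any input that hashes to it.
With a 300-bit output there are 2^300 possible digests, so a generic brute-force preimage search costs about 2^300 evaluations.
Step 3: Security level = 300 bits.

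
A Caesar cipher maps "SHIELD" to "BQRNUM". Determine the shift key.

Step 1: Compare first letters: S (position 18) -> B (position 1).
Step 2: Shift = (1 - 18) mod 26 = 9.
The shift value is 9.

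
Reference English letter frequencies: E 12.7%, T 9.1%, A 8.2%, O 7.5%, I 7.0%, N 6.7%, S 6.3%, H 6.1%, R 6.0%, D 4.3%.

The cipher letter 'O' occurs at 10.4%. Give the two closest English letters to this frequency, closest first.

Step 1: Observed frequency of 'O' is 10.4%.
Step 2: Compute distances to each reference frequency and sort:
  T (9.1%): difference = 1.3% <-- BEST
  A (8.2%): difference = 2.2% <-- RUNNER-UP
  E (12.7%): difference = 2.3%
  O (7.5%): difference = 2.9%
  I (7.0%): difference = 3.4%
Step 3: Most likely is 'T' (9.1%, diff 1.3%); second most likely is 'A' (8.2%, diff 2.2%).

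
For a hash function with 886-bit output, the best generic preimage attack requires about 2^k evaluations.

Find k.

Step 1: The hash has a 886-bit output.
Step 2: Preimage resistance means: given a digest h(x), it should be infeasible to find any input that hashes to it.
With a 886-bit output there are 2^886 possible digests, so a generic brute-force preimage search costs about 2^886 evaluations.
Step 3: Security level = 886 bits.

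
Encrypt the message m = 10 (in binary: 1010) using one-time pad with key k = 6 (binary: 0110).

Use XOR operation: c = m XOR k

Step 1: Write out the XOR operation bit by bit:
  Message: 1010
  Key:     0110
  XOR:     1100
Step 2: Convert to decimal: 1100 = 12.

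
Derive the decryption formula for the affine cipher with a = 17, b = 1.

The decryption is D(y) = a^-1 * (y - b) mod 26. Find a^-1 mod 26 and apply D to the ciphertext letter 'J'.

Step 1: Find a^-1, the modular inverse of 17 mod 26.
Step 2: We need 17 * a^-1 = 1 (mod 26).
Step 3: 17 * 23 = 391 = 15 * 26 + 1, so a^-1 = 23.
Step 4: D(y) = 23(y - 1) mod 26.
Step 5: Apply to 'J' (y = 9): D(9) = 23 * (9 - 1) mod 26 = 23 * 8 mod 26 = 2 -> 'C'.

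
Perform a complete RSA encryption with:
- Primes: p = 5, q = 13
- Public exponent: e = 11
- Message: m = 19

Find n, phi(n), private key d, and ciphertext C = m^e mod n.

Step 1: n = 5 * 13 = 65.
Step 2: phi(n) = (5-1)(13-1) = 4 * 12 = 48.
Step 3: Find d = 11^(-1) mod 48 = 35.
  Verify: 11 * 35 = 385 = 1 (mod 48).
Step 4: C = 19^11 mod 65 = 24.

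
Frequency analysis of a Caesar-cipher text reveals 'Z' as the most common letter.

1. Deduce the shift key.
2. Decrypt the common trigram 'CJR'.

Step 1: In English, 'E' is the most frequent letter (12.7%).
Step 2: The most frequent ciphertext letter is 'Z' (position 25).
Step 3: Shift = (25 - 4) mod 26 = 21.
Step 4: Decrypt 'CJR' by shifting back 21:
  C -> H
  J -> O
  R -> W
Step 5: 'CJR' decrypts to 'HOW'.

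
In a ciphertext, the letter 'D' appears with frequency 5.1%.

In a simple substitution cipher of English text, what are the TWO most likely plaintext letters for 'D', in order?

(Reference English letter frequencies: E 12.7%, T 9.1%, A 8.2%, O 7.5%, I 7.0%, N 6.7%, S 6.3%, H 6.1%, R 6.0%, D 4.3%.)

Step 1: Observed frequency of 'D' is 5.1%.
Step 2: Compute distances to each reference frequency and sort:
  D (4.3%): difference = 0.8% <-- BEST
  R (6.0%): difference = 0.9% <-- RUNNER-UP
  H (6.1%): difference = 1.0%
  S (6.3%): difference = 1.2%
  N (6.7%): difference = 1.6%
Step 3: Most likely is 'D' (4.3%, diff 0.8%); second most likely is 'R' (6.0%, diff 0.9%).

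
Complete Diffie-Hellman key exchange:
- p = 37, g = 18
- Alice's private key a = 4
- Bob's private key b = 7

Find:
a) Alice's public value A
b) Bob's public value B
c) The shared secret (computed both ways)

Step 1: A = g^a mod p = 18^4 mod 37 = 7.
Step 2: B = g^b mod p = 18^7 mod 37 = 13.
Step 3: Alice computes s = B^a mod p = 13^4 mod 37 = 34.
Step 4: Bob computes s = A^b mod p = 7^7 mod 37 = 34.
Both sides agree: shared secret = 34.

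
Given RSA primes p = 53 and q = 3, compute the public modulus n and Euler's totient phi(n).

Step 1: n = p * q = 53 * 3 = 159.
Step 2: phi(n) = (p-1)(q-1) = 52 * 2 = 104.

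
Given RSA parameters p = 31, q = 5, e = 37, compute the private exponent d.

Step 1: n = 31 * 5 = 155.
Step 2: phi(n) = 30 * 4 = 120.
Step 3: Find d such that 37 * d = 1 (mod 120).
Step 4: d = 37^(-1) mod 120 = 13.
Verification: 37 * 13 = 481 = 4 * 120 + 1.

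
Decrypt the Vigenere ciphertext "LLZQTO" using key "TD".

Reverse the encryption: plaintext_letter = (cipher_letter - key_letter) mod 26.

Step 1: Extend key: TDTDTD
Step 2: Decrypt each letter (c - k) mod 26:
  L(11) - T(19) = (11-19) mod 26 = 18 = S
  L(11) - D(3) = (11-3) mod 26 = 8 = I
  Z(25) - T(19) = (25-19) mod 26 = 6 = G
  Q(16) - D(3) = (16-3) mod 26 = 13 = N
  T(19) - T(19) = (19-19) mod 26 = 0 = A
  O(14) - D(3) = (14-3) mod 26 = 11 = L
Plaintext: SIGNAL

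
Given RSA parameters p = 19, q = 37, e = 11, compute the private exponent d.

Step 1: n = 19 * 37 = 703.
Step 2: phi(n) = 18 * 36 = 648.
Step 3: Find d such that 11 * d = 1 (mod 648).
Step 4: d = 11^(-1) mod 648 = 59.
Verification: 11 * 59 = 649 = 1 * 648 + 1.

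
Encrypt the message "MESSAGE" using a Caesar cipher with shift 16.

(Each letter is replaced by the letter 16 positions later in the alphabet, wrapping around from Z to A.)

Step 1: For each letter, shift forward by 16 positions (mod 26).
  M (position 12) -> position (12+16) mod 26 = 2 -> C
  E (position 4) -> position (4+16) mod 26 = 20 -> U
  S (position 18) -> position (18+16) mod 26 = 8 -> I
  S (position 18) -> position (18+16) mod 26 = 8 -> I
  A (position 0) -> position (0+16) mod 26 = 16 -> Q
  G (position 6) -> position (6+16) mod 26 = 22 -> W
  E (position 4) -> position (4+16) mod 26 = 20 -> U
Result: CUIIQWU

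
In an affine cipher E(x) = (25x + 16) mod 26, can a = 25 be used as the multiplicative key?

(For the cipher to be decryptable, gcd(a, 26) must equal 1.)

Step 1: Compute gcd(25, 26).
Step 2: gcd(25, 26) = 1.
Since gcd = 1, 25 is coprime with 26, so it is a valid key.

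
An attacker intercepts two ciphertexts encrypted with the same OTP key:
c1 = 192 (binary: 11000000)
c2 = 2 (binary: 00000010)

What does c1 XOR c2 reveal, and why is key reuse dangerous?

Step 1: c1 XOR c2 = (m1 XOR k) XOR (m2 XOR k).
Step 2: By XOR associativity/commutativity: = m1 XOR m2 XOR k XOR k = m1 XOR m2.
Step 3: 11000000 XOR 00000010 = 11000010 = 194.
Step 4: The key cancels out! An attacker learns m1 XOR m2 = 194, revealing the relationship between plaintexts.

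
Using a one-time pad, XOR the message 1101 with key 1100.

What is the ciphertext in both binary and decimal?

Step 1: Write out the XOR operation bit by bit:
  Message: 1101
  Key:     1100
  XOR:     0001
Step 2: Convert to decimal: 0001 = 1.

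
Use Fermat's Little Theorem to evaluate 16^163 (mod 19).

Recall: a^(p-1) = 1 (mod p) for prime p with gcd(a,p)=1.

Step 1: Since 19 is prime, by Fermat's Little Theorem: 16^18 = 1 (mod 19).
Step 2: Reduce exponent: 163 mod 18 = 1.
Step 3: So 16^163 = 16^1 (mod 19).
Step 4: 16^1 mod 19 = 16.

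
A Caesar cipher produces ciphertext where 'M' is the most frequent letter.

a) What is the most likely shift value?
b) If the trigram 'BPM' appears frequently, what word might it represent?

Step 1: In English, 'E' is the most frequent letter (12.7%).
Step 2: The most frequent ciphertext letter is 'M' (position 12).
Step 3: Shift = (12 - 4) mod 26 = 8.
Step 4: Decrypt 'BPM' by shifting back 8:
  B -> T
  P -> H
  M -> E
Step 5: 'BPM' decrypts to 'THE'.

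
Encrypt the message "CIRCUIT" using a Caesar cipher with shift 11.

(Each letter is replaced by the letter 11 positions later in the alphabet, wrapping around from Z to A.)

Step 1: For each letter, shift forward by 11 positions (mod 26).
  C (position 2) -> position (2+11) mod 26 = 13 -> N
  I (position 8) -> position (8+11) mod 26 = 19 -> T
  R (position 17) -> position (17+11) mod 26 = 2 -> C
  C (position 2) -> position (2+11) mod 26 = 13 -> N
  U (position 20) -> position (20+11) mod 26 = 5 -> F
  I (position 8) -> position (8+11) mod 26 = 19 -> T
  T (position 19) -> position (19+11) mod 26 = 4 -> E
Result: NTCNFTE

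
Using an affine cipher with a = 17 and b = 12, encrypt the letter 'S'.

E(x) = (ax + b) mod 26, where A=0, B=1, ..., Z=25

Step 1: Convert 'S' to number: x = 18.
Step 2: E(18) = (17 * 18 + 12) mod 26 = 318 mod 26 = 6.
Step 3: Convert 6 back to letter: G.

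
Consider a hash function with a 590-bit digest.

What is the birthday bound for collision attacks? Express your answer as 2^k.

Step 1: The birthday paradox gives collision probability ~50% after sqrt(2^n) = 2^(n/2) hashes.
Step 2: For 590-bit output: 2^(590/2) = 2^295.
Step 3: Approximately 2^295 hash computations needed.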